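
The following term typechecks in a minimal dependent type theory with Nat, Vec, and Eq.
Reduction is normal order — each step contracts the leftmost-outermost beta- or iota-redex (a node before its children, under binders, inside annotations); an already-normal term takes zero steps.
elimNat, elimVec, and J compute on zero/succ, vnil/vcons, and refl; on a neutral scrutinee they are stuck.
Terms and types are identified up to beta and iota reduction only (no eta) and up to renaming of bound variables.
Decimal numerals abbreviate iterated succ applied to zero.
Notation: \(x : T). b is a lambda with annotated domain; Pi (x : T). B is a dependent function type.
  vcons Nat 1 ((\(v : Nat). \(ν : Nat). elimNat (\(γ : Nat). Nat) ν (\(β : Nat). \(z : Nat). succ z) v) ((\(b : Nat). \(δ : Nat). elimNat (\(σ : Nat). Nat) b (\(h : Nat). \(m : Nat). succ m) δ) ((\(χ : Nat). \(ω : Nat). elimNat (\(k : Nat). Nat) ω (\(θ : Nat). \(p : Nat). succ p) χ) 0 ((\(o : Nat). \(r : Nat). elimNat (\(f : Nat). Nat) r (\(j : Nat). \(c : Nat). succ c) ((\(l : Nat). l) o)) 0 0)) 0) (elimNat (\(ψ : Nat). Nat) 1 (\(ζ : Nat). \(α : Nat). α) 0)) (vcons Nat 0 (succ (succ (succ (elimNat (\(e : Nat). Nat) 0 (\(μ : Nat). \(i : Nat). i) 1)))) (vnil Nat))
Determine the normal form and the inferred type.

resulting normal form:
  vcons Nat 1 1 (vcons Nat 0 3 (vnil Nat))
the term's type:
  Vec Nat 2
observation: normalization takes exactly 18 steps under the normal-order strategy.


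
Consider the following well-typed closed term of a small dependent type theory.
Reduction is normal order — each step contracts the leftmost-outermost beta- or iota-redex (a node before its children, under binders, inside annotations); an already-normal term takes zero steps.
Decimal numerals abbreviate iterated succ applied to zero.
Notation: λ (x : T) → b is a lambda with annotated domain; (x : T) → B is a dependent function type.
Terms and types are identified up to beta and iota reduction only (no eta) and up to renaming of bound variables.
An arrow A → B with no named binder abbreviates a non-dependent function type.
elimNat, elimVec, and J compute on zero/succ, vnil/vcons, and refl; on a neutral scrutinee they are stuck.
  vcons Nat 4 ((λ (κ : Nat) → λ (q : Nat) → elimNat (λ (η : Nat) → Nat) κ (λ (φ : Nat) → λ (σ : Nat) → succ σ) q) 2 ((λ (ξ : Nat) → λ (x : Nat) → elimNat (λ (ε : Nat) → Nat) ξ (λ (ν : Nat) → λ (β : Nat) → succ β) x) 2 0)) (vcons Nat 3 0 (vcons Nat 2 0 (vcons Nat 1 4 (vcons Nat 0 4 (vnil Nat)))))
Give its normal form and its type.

normal form:
  vcons Nat 4 4 (vcons Nat 3 0 (vcons Nat 2 0 (vcons Nat 1 4 (vcons Nat 0 4 (vnil Nat)))))
inferred type:
  Vec Nat 5


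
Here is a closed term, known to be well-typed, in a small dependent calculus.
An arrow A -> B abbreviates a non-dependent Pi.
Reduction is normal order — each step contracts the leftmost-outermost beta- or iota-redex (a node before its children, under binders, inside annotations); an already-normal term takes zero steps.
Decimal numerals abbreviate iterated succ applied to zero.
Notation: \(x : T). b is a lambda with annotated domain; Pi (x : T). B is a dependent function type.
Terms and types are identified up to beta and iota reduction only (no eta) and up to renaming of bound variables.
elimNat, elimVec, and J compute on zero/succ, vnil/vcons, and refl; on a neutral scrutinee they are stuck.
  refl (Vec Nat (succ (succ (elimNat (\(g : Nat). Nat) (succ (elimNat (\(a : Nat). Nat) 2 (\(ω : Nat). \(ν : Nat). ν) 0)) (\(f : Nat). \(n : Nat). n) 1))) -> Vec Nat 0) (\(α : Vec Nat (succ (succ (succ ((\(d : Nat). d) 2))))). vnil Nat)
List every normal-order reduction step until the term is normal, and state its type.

reduction (normal order):
  refl (Vec Nat (succ (succ (elimNat (\(g : Nat). Nat) (succ (elimNat (\(a : Nat). Nat) 2 (\(ω : Nat). \(ν : Nat). ν) 0)) (\(f : Nat). \(n : Nat). n) 1))) -> Vec Nat 0) (\(α : Vec Nat (succ (succ (succ ((\(d : Nat). d) 2))))). vnil Nat)
  ~> refl (Vec Nat (succ (succ ((\(g : Nat). \(a : Nat). a) 0 (elimNat (\(ω : Nat). Nat) (succ (elimNat (\(ν : Nat). Nat) 2 (\(f : Nat). \(n : Nat). n) 0)) (\(α : Nat). \(d : Nat). d) 0)))) -> Vec Nat 0) (\(u : Vec Nat (succ (succ (succ ((\(τ : Nat). τ) 2))))). vnil Nat)
  ~> refl (Vec Nat (succ (succ ((\(g : Nat). g) (elimNat (\(a : Nat). Nat) (succ (elimNat (\(ω : Nat). Nat) 2 (\(ν : Nat). \(f : Nat). f) 0)) (\(n : Nat). \(α : Nat). α) 0)))) -> Vec Nat 0) (\(d : Vec Nat (succ (succ (succ ((\(u : Nat). u) 2))))). vnil Nat)
  ~> refl (Vec Nat (succ (succ (elimNat (\(g : Nat). Nat) (succ (elimNat (\(a : Nat). Nat) 2 (\(ω : Nat). \(ν : Nat). ν) 0)) (\(f : Nat). \(n : Nat). n) 0))) -> Vec Nat 0) (\(α : Vec Nat (succ (succ (succ ((\(d : Nat). d) 2))))). vnil Nat)
  ~> refl (Vec Nat (succ (succ (succ (elimNat (\(g : Nat). Nat) 2 (\(a : Nat). \(ω : Nat). ω) 0)))) -> Vec Nat 0) (\(ν : Vec Nat (succ (succ (succ ((\(f : Nat). f) 2))))). vnil Nat)
  ~> refl (Vec Nat 5 -> Vec Nat 0) (\(g : Vec Nat (succ (succ (succ ((\(a : Nat). a) 2))))). vnil Nat)
  ~> refl (Vec Nat 5 -> Vec Nat 0) (\(g : Vec Nat 5). vnil Nat)
the term's type:
  Eq (Vec Nat 5 -> Vec Nat 0) (\(g : Vec Nat 5). vnil Nat) (\(a : Vec Nat 5). vnil Nat)


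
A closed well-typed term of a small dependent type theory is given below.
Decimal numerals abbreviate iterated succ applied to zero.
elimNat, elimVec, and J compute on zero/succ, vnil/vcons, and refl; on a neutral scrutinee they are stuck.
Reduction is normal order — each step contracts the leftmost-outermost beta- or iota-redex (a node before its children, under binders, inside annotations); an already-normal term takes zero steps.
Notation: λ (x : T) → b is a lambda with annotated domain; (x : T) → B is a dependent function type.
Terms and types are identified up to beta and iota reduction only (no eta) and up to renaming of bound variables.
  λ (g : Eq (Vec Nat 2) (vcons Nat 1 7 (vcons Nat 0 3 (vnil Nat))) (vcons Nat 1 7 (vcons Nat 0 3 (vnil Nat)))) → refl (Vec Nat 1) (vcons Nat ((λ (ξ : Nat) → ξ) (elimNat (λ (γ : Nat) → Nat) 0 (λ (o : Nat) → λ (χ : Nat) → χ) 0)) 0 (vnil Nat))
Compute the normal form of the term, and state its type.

resulting normal form:
  λ (g : Eq (Vec Nat 2) (vcons Nat 1 7 (vcons Nat 0 3 (vnil Nat))) (vcons Nat 1 7 (vcons Nat 0 3 (vnil Nat)))) → refl (Vec Nat 1) (vcons Nat 0 0 (vnil Nat))
the term's type:
  (g : Eq (Vec Nat 2) (vcons Nat 1 7 (vcons Nat 0 3 (vnil Nat))) (vcons Nat 1 7 (vcons Nat 0 3 (vnil Nat)))) → Eq (Vec Nat 1) (vcons Nat 0 0 (vnil Nat)) (vcons Nat 0 0 (vnil Nat))
observation: the term reaches its normal form after 2 normal-order steps.


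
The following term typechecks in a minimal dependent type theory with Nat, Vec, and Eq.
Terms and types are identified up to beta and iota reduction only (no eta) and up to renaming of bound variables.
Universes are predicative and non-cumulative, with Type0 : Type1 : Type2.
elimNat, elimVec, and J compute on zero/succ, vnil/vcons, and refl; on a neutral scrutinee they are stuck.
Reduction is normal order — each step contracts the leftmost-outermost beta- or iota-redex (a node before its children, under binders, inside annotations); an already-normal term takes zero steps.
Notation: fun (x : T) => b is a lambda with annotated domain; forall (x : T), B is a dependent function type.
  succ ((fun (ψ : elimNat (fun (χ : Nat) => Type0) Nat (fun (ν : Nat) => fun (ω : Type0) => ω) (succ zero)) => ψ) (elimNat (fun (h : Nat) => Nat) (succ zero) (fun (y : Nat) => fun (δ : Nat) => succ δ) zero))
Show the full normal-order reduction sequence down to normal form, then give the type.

normal-order reduction:
  succ ((fun (ψ : elimNat (fun (χ : Nat) => Type0) Nat (fun (ν : Nat) => fun (ω : Type0) => ω) (succ zero)) => ψ) (elimNat (fun (h : Nat) => Nat) (succ zero) (fun (y : Nat) => fun (δ : Nat) => succ δ) zero))
  ~> succ (elimNat (fun (ψ : Nat) => Nat) (succ zero) (fun (χ : Nat) => fun (ν : Nat) => succ ν) zero)
  ~> succ (succ zero)
type:
  Nat


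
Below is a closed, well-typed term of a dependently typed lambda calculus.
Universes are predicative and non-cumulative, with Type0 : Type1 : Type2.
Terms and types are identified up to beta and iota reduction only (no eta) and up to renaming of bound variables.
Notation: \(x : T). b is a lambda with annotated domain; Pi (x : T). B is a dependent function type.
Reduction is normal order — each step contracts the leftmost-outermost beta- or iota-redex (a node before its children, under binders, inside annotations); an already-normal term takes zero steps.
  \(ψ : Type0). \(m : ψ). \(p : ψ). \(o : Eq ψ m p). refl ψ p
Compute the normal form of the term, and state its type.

resulting normal form:
  \(ψ : Type0). \(m : ψ). \(p : ψ). \(o : Eq ψ m p). refl ψ p
type:
  Pi (ψ : Type0). Pi (m : ψ). Pi (p : ψ). Pi (o : Eq ψ m p). Eq ψ p p
observation: no redex remains anywhere in the term; it is its own normal form.


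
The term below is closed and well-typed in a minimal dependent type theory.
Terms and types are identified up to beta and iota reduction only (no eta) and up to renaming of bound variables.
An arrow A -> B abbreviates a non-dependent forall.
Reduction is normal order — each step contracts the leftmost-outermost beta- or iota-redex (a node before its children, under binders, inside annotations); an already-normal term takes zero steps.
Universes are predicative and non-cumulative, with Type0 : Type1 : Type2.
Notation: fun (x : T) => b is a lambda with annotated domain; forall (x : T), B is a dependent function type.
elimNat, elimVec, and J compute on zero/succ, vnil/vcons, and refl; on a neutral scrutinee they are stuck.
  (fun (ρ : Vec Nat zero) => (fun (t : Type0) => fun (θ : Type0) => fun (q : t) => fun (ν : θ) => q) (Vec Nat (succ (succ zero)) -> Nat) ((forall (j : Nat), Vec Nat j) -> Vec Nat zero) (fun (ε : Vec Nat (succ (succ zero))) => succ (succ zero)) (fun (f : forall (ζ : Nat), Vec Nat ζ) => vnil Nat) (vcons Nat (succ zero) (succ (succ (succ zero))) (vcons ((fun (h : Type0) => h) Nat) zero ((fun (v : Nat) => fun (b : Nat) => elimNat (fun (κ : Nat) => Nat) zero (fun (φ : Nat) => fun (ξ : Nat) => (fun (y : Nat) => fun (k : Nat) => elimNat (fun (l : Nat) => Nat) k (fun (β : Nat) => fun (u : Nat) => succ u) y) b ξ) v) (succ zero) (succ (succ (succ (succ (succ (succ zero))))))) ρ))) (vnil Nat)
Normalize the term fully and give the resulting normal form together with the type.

normal form:
  succ (succ zero)
inferred type:
  Nat
observation: 6 normal-order steps separate the term from its normal form.


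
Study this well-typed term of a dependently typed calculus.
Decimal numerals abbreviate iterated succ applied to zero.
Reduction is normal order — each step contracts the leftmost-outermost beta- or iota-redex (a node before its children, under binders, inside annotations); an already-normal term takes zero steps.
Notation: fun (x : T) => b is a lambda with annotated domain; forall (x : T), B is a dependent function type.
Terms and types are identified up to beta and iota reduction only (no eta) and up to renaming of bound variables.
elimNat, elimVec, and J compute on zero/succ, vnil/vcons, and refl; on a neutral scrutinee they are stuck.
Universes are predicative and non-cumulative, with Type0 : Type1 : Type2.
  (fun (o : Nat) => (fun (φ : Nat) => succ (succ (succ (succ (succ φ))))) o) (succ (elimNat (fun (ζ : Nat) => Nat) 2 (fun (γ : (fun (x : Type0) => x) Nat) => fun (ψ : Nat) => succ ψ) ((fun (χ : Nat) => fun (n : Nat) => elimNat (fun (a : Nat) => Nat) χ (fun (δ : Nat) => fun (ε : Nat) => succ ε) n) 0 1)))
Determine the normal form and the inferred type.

reduced normal form:
  9
type:
  Nat


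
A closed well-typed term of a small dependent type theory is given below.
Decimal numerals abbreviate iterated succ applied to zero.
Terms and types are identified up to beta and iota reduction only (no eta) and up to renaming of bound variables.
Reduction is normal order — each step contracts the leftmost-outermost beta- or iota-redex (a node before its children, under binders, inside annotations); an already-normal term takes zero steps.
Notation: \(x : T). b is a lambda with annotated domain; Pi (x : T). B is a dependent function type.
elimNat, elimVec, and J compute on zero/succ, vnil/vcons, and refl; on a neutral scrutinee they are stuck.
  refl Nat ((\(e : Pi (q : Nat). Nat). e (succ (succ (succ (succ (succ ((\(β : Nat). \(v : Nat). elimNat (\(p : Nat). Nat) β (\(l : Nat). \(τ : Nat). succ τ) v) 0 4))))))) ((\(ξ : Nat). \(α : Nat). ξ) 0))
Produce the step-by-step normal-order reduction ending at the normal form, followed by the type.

normal-order reduction sequence:
  refl Nat ((\(e : Pi (q : Nat). Nat). e (succ (succ (succ (succ (succ ((\(β : Nat). \(v : Nat). elimNat (\(p : Nat). Nat) β (\(l : Nat). \(τ : Nat). succ τ) v) 0 4))))))) ((\(ξ : Nat). \(α : Nat). ξ) 0))
  ~> refl Nat ((\(e : Nat). \(q : Nat). e) 0 (succ (succ (succ (succ (succ ((\(β : Nat). \(v : Nat). elimNat (\(p : Nat). Nat) β (\(l : Nat). \(τ : Nat). succ τ) v) 0 4)))))))
  ~> refl Nat ((\(e : Nat). 0) (succ (succ (succ (succ (succ ((\(q : Nat). \(β : Nat). elimNat (\(v : Nat). Nat) q (\(p : Nat). \(l : Nat). succ l) β) 0 4)))))))
  ~> refl Nat 0
type:
  Eq Nat 0 0


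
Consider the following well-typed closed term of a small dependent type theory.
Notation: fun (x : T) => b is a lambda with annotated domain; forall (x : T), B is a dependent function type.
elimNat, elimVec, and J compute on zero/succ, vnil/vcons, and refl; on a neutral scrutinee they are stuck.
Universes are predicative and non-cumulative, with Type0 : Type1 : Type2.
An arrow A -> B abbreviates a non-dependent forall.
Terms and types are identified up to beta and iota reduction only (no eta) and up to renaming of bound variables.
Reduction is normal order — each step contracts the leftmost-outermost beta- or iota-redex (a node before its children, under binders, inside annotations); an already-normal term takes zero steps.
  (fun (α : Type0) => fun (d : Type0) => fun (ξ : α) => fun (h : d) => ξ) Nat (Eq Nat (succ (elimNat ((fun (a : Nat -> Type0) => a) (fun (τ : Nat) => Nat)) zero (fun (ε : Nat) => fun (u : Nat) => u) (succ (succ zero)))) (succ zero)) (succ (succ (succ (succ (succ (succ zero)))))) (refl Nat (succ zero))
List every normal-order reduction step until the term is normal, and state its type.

reduction (normal order):
  (fun (α : Type0) => fun (d : Type0) => fun (ξ : α) => fun (h : d) => ξ) Nat (Eq Nat (succ (elimNat ((fun (a : Nat -> Type0) => a) (fun (τ : Nat) => Nat)) zero (fun (ε : Nat) => fun (u : Nat) => u) (succ (succ zero)))) (succ zero)) (succ (succ (succ (succ (succ (succ zero)))))) (refl Nat (succ zero))
  ~> (fun (α : Type0) => fun (d : Nat) => fun (ξ : α) => d) (Eq Nat (succ (elimNat ((fun (h : Nat -> Type0) => h) (fun (a : Nat) => Nat)) zero (fun (τ : Nat) => fun (ε : Nat) => ε) (succ (succ zero)))) (succ zero)) (succ (succ (succ (succ (succ (succ zero)))))) (refl Nat (succ zero))
  ~> (fun (α : Nat) => fun (d : Eq Nat (succ (elimNat ((fun (ξ : Nat -> Type0) => ξ) (fun (h : Nat) => Nat)) zero (fun (a : Nat) => fun (τ : Nat) => τ) (succ (succ zero)))) (succ zero)) => α) (succ (succ (succ (succ (succ (succ zero)))))) (refl Nat (succ zero))
  ~> (fun (α : Eq Nat (succ (elimNat ((fun (d : Nat -> Type0) => d) (fun (ξ : Nat) => Nat)) zero (fun (h : Nat) => fun (a : Nat) => a) (succ (succ zero)))) (succ zero)) => succ (succ (succ (succ (succ (succ zero)))))) (refl Nat (succ zero))
  ~> succ (succ (succ (succ (succ (succ zero)))))
inferred type:
  Nat


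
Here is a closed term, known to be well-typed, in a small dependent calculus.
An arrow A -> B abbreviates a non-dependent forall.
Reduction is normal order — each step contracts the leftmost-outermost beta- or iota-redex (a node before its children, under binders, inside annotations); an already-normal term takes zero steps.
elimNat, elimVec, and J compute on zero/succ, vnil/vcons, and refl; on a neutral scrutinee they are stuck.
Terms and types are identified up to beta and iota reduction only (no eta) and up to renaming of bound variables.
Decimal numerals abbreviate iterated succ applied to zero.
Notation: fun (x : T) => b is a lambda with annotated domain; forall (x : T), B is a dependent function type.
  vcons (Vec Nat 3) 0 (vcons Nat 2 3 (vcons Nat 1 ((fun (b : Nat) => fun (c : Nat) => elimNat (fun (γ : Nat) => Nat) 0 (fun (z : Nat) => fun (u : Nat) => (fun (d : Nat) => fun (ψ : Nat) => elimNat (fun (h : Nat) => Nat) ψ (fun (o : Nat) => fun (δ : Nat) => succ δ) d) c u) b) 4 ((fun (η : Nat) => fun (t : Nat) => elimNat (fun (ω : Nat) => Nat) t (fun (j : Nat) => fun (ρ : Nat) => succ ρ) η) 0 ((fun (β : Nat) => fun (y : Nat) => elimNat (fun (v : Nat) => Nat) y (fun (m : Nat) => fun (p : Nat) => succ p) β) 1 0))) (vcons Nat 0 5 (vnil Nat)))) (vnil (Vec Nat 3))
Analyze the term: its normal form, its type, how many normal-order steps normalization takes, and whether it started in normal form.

reduced normal form:
  vcons (Vec Nat 3) 0 (vcons Nat 2 3 (vcons Nat 1 4 (vcons Nat 0 5 (vnil Nat)))) (vnil (Vec Nat 3))
type:
  Vec (Vec Nat 3) 1
steps to reach normal form (normal order): 75
already normal: no
first redex: a beta-redex


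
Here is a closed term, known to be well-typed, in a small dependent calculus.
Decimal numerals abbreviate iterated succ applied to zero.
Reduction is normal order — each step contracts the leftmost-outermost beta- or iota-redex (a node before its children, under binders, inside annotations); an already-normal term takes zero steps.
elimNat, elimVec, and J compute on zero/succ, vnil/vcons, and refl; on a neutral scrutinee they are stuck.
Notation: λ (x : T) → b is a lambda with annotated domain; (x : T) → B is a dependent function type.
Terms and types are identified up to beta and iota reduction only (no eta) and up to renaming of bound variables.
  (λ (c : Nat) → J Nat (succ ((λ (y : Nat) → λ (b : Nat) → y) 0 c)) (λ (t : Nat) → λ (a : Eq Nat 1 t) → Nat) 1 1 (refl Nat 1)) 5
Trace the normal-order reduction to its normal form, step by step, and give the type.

reduction (normal order):
  (λ (c : Nat) → J Nat (succ ((λ (y : Nat) → λ (b : Nat) → y) 0 c)) (λ (t : Nat) → λ (a : Eq Nat 1 t) → Nat) 1 1 (refl Nat 1)) 5
  ~> J Nat (succ ((λ (c : Nat) → λ (y : Nat) → c) 0 5)) (λ (b : Nat) → λ (t : Eq Nat 1 b) → Nat) 1 1 (refl Nat 1)
  ~> 1
type:
  Nat


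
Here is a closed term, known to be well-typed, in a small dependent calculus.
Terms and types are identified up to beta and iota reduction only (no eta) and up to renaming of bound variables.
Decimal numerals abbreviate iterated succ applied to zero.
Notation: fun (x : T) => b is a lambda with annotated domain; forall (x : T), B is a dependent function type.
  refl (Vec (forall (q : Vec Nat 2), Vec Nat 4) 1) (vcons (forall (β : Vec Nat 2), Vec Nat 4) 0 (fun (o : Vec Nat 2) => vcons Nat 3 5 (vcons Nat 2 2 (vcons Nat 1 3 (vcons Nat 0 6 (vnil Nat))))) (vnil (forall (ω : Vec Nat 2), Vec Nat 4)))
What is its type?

the term's type:
  Eq (Vec (forall (q : Vec Nat 2), Vec Nat 4) 1) (vcons (forall (β : Vec Nat 2), Vec Nat 4) 0 (fun (o : Vec Nat 2) => vcons Nat 3 5 (vcons Nat 2 2 (vcons Nat 1 3 (vcons Nat 0 6 (vnil Nat))))) (vnil (forall (ω : Vec Nat 2), Vec Nat 4))) (vcons (forall (ε : Vec Nat 2), Vec Nat 4) 0 (fun (p : Vec Nat 2) => vcons Nat 3 5 (vcons Nat 2 2 (vcons Nat 1 3 (vcons Nat 0 6 (vnil Nat))))) (vnil (forall (i : Vec Nat 2), Vec Nat 4)))


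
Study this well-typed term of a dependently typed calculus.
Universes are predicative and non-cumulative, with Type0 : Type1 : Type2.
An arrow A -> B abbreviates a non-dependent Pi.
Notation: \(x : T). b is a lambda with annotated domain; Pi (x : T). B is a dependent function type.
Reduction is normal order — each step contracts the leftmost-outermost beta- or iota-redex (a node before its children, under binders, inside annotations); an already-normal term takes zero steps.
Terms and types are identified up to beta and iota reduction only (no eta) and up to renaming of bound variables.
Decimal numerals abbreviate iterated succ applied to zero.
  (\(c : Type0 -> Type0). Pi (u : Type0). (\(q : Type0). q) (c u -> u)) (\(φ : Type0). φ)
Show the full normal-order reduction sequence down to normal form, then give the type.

normal-order reduction sequence:
  (\(c : Type0 -> Type0). Pi (u : Type0). (\(q : Type0). q) (c u -> u)) (\(φ : Type0). φ)
  ~> Pi (c : Type0). (\(u : Type0). u) ((\(q : Type0). q) c -> c)
  ~> Pi (c : Type0). (\(u : Type0). u) c -> c
  ~> Pi (c : Type0). c -> c
type:
  Type1


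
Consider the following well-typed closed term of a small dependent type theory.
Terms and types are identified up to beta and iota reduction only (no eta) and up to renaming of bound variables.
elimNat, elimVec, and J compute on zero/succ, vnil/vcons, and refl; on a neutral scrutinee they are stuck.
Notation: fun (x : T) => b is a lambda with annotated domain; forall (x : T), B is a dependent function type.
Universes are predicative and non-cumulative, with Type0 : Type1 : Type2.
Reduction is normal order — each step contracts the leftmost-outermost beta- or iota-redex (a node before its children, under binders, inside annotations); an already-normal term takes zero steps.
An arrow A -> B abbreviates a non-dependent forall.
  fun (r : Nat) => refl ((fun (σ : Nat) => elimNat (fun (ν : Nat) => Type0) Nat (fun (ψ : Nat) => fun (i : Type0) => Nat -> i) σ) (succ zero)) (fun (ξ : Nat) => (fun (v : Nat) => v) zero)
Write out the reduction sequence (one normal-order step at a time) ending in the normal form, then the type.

normal-order reduction sequence:
  fun (r : Nat) => refl ((fun (σ : Nat) => elimNat (fun (ν : Nat) => Type0) Nat (fun (ψ : Nat) => fun (i : Type0) => Nat -> i) σ) (succ zero)) (fun (ξ : Nat) => (fun (v : Nat) => v) zero)
  ~> fun (r : Nat) => refl (elimNat (fun (σ : Nat) => Type0) Nat (fun (ν : Nat) => fun (ψ : Type0) => Nat -> ψ) (succ zero)) (fun (i : Nat) => (fun (ξ : Nat) => ξ) zero)
  ~> fun (r : Nat) => refl ((fun (σ : Nat) => fun (ν : Type0) => Nat -> ν) zero (elimNat (fun (ψ : Nat) => Type0) Nat (fun (i : Nat) => fun (ξ : Type0) => Nat -> ξ) zero)) (fun (v : Nat) => (fun (y : Nat) => y) zero)
  ~> fun (r : Nat) => refl ((fun (σ : Type0) => Nat -> σ) (elimNat (fun (ν : Nat) => Type0) Nat (fun (ψ : Nat) => fun (i : Type0) => Nat -> i) zero)) (fun (ξ : Nat) => (fun (v : Nat) => v) zero)
  ~> fun (r : Nat) => refl (Nat -> elimNat (fun (σ : Nat) => Type0) Nat (fun (ν : Nat) => fun (ψ : Type0) => Nat -> ψ) zero) (fun (i : Nat) => (fun (ξ : Nat) => ξ) zero)
  ~> fun (r : Nat) => refl (Nat -> Nat) (fun (σ : Nat) => (fun (ν : Nat) => ν) zero)
  ~> fun (r : Nat) => refl (Nat -> Nat) (fun (σ : Nat) => zero)
the term's type:
  Nat -> Eq (Nat -> Nat) (fun (r : Nat) => zero) (fun (σ : Nat) => zero)


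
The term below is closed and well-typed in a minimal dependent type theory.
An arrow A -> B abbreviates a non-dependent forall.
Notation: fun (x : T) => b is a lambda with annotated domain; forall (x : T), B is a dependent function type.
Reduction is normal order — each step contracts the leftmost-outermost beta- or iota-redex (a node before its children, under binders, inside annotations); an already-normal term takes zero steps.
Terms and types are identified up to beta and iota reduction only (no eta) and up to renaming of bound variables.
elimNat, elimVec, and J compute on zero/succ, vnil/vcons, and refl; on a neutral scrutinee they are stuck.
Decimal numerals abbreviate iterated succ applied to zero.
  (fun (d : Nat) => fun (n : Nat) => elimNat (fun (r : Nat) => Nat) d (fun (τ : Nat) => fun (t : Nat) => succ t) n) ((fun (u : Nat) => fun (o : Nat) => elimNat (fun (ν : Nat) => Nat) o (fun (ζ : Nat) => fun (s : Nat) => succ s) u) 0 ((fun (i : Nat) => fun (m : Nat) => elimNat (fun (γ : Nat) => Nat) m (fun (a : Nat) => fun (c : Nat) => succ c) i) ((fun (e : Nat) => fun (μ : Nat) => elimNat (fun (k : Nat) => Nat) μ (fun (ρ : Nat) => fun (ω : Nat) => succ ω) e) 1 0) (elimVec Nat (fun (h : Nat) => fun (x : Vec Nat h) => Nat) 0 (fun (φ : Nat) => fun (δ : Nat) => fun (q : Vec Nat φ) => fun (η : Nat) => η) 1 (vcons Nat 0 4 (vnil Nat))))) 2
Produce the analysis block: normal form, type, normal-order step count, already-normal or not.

normal form:
  3
type:
  Nat
reduction steps (normal order): 30
already normal: no
first redex: a beta-redex


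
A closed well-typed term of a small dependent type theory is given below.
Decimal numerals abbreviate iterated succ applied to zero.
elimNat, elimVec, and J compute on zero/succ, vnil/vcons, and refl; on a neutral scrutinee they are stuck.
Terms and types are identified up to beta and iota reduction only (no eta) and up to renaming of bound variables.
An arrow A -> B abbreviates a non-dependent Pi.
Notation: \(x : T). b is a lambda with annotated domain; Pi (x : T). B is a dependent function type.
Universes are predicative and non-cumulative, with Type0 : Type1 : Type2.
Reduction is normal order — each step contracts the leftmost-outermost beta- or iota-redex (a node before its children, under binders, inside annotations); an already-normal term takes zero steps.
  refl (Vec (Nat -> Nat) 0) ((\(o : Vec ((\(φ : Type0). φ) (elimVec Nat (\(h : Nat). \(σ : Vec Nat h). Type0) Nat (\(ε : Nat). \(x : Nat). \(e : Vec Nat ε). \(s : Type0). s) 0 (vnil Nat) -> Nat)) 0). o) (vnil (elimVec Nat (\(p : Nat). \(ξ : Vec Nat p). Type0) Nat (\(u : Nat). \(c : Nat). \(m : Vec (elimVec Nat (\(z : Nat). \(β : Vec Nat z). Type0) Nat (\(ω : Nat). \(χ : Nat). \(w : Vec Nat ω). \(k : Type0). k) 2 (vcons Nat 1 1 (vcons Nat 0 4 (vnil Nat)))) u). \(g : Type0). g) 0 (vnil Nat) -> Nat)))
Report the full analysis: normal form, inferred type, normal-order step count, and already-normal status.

reduced normal form:
  refl (Vec (Nat -> Nat) 0) (vnil (Nat -> Nat))
type:
  Eq (Vec (Nat -> Nat) 0) (vnil (Nat -> Nat)) (vnil (Nat -> Nat))
normal-order step count: 2
started in normal form: no
first contracted redex: a beta-redex


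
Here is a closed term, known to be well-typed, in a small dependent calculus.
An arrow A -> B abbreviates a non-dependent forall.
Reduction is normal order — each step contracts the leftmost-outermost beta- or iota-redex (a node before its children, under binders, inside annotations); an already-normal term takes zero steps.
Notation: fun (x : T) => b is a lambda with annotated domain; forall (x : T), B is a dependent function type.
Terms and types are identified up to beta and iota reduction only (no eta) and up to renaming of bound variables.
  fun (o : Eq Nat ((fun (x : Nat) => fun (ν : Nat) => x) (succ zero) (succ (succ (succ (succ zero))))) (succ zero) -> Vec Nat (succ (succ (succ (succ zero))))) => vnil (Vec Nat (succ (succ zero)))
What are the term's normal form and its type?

normal form:
  fun (o : Eq Nat (succ zero) (succ zero) -> Vec Nat (succ (succ (succ (succ zero))))) => vnil (Vec Nat (succ (succ zero)))
the term's type:
  (Eq Nat (succ zero) (succ zero) -> Vec Nat (succ (succ (succ (succ zero))))) -> Vec (Vec Nat (succ (succ zero))) zero
observation: the term reaches its normal form after 2 normal-order steps.


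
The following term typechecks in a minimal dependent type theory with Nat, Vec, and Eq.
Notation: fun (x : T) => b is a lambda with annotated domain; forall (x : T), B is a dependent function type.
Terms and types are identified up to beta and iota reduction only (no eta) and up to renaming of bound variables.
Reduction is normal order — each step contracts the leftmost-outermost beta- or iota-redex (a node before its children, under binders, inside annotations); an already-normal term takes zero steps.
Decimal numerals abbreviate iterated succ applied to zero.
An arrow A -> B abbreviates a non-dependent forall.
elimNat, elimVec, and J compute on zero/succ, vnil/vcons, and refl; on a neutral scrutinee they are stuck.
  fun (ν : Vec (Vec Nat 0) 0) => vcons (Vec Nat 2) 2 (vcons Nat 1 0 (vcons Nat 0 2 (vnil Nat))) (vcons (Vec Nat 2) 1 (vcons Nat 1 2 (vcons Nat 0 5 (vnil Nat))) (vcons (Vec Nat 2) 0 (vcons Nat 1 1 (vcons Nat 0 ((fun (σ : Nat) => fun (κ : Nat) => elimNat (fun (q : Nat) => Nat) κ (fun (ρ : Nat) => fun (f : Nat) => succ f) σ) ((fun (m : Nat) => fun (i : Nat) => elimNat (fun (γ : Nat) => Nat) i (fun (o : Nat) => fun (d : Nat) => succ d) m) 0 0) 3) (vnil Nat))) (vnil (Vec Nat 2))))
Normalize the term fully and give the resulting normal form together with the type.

normal form:
  fun (ν : Vec (Vec Nat 0) 0) => vcons (Vec Nat 2) 2 (vcons Nat 1 0 (vcons Nat 0 2 (vnil Nat))) (vcons (Vec Nat 2) 1 (vcons Nat 1 2 (vcons Nat 0 5 (vnil Nat))) (vcons (Vec Nat 2) 0 (vcons Nat 1 1 (vcons Nat 0 3 (vnil Nat))) (vnil (Vec Nat 2))))
inferred type:
  Vec (Vec Nat 0) 0 -> Vec (Vec Nat 2) 3
observation: the leftmost-outermost redex is a beta-redex, and normalization takes 6 steps.


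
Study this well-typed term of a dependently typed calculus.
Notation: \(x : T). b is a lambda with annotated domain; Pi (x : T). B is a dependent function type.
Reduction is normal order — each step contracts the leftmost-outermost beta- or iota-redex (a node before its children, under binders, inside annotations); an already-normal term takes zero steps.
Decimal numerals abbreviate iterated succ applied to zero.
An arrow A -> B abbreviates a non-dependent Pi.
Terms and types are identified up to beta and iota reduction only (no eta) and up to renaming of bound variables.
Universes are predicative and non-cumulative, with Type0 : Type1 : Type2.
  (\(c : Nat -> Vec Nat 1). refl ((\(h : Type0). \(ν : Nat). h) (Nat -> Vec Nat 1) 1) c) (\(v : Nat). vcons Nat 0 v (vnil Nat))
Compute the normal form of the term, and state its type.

normal form:
  refl (Nat -> Vec Nat 1) (\(c : Nat). vcons Nat 0 c (vnil Nat))
type:
  Eq (Nat -> Vec Nat 1) (\(c : Nat). vcons Nat 0 c (vnil Nat)) (\(h : Nat). vcons Nat 0 h (vnil Nat))
observation: 3 normal-order steps separate the term from its normal form.


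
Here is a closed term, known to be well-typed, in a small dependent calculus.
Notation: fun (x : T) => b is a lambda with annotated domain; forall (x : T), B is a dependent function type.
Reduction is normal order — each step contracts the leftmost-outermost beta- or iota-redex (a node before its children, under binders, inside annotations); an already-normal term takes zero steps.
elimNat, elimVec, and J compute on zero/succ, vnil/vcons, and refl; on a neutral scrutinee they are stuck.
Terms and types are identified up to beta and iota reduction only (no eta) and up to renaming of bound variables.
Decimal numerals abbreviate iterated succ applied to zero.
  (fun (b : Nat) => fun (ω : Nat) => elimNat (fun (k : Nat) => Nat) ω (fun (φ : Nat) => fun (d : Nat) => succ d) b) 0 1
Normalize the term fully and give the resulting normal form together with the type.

reduced normal form:
  1
inferred type:
  Nat


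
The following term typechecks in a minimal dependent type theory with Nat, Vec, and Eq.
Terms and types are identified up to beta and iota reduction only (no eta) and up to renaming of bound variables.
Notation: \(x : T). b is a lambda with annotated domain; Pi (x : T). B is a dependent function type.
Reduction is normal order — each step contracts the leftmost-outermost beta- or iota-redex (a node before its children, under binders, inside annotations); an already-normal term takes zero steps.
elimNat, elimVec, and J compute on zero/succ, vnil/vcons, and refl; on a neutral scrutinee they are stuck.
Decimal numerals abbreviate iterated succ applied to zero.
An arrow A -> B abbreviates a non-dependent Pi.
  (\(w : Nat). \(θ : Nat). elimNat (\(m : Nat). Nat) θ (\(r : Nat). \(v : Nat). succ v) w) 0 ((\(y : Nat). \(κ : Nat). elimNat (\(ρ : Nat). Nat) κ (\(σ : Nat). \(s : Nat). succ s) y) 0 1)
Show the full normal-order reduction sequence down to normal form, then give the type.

normal-order reduction:
  (\(w : Nat). \(θ : Nat). elimNat (\(m : Nat). Nat) θ (\(r : Nat). \(v : Nat). succ v) w) 0 ((\(y : Nat). \(κ : Nat). elimNat (\(ρ : Nat). Nat) κ (\(σ : Nat). \(s : Nat). succ s) y) 0 1)
  ~> (\(w : Nat). elimNat (\(θ : Nat). Nat) w (\(m : Nat). \(r : Nat). succ r) 0) ((\(v : Nat). \(y : Nat). elimNat (\(κ : Nat). Nat) y (\(ρ : Nat). \(σ : Nat). succ σ) v) 0 1)
  ~> elimNat (\(w : Nat). Nat) ((\(θ : Nat). \(m : Nat). elimNat (\(r : Nat). Nat) m (\(v : Nat). \(y : Nat). succ y) θ) 0 1) (\(κ : Nat). \(ρ : Nat). succ ρ) 0
  ~> (\(w : Nat). \(θ : Nat). elimNat (\(m : Nat). Nat) θ (\(r : Nat). \(v : Nat). succ v) w) 0 1
  ~> (\(w : Nat). elimNat (\(θ : Nat). Nat) w (\(m : Nat). \(r : Nat). succ r) 0) 1
  ~> elimNat (\(w : Nat). Nat) 1 (\(θ : Nat). \(m : Nat). succ m) 0
  ~> 1
inferred type:
  Nat


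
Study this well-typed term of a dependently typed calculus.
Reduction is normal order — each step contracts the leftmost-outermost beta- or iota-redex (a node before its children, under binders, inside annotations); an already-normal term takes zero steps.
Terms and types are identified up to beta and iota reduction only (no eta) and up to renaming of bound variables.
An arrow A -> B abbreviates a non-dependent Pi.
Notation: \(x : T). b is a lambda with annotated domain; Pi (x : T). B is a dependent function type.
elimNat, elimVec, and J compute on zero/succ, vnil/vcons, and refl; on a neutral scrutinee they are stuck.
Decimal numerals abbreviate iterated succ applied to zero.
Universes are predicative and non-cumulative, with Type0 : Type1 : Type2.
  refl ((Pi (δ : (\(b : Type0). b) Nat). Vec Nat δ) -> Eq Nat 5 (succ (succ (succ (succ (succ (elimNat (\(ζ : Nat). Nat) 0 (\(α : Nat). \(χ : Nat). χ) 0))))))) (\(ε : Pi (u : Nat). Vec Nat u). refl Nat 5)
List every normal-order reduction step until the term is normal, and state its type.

normal-order reduction sequence:
  refl ((Pi (δ : (\(b : Type0). b) Nat). Vec Nat δ) -> Eq Nat 5 (succ (succ (succ (succ (succ (elimNat (\(ζ : Nat). Nat) 0 (\(α : Nat). \(χ : Nat). χ) 0))))))) (\(ε : Pi (u : Nat). Vec Nat u). refl Nat 5)
  ~> refl ((Pi (δ : Nat). Vec Nat δ) -> Eq Nat 5 (succ (succ (succ (succ (succ (elimNat (\(b : Nat). Nat) 0 (\(ζ : Nat). \(α : Nat). α) 0))))))) (\(χ : Pi (ε : Nat). Vec Nat ε). refl Nat 5)
  ~> refl ((Pi (δ : Nat). Vec Nat δ) -> Eq Nat 5 5) (\(b : Pi (ζ : Nat). Vec Nat ζ). refl Nat 5)
the term's type:
  Eq ((Pi (δ : Nat). Vec Nat δ) -> Eq Nat 5 5) (\(b : Pi (ζ : Nat). Vec Nat ζ). refl Nat 5) (\(α : Pi (χ : Nat). Vec Nat χ). refl Nat 5)


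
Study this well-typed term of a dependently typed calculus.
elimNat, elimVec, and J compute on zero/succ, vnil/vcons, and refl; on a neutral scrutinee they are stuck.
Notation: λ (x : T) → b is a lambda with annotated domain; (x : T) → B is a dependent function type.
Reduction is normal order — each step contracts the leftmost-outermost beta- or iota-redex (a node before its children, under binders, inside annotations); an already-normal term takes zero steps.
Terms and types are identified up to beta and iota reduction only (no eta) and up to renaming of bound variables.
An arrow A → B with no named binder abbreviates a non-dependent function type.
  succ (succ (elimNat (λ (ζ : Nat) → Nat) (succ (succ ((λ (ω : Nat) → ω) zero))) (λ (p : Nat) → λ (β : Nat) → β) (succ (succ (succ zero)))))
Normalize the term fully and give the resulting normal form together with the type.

resulting normal form:
  succ (succ (succ (succ zero)))
type:
  Nat


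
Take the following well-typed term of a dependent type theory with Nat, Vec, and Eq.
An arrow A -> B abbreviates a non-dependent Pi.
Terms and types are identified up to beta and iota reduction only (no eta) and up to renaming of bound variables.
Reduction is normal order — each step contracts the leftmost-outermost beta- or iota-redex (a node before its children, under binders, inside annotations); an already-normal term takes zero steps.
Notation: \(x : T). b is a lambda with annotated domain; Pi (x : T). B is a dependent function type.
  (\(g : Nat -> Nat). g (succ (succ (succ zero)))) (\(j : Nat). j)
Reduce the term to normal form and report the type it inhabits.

resulting normal form:
  succ (succ (succ zero))
type:
  Nat


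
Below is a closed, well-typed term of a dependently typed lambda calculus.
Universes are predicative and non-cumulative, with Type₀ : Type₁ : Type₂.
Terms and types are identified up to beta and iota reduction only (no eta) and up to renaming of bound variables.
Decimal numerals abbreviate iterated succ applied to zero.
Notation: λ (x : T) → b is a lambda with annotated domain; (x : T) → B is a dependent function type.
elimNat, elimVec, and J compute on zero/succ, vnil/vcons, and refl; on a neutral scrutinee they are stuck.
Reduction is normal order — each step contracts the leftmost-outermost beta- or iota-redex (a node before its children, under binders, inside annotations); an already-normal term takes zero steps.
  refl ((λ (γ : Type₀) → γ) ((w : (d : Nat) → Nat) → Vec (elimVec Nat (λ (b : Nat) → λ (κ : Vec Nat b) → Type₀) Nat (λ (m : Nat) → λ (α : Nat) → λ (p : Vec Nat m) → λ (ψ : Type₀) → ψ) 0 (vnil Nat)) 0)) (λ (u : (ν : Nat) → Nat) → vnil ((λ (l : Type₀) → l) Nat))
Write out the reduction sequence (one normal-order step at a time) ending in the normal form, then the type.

reduction (normal order):
  refl ((λ (γ : Type₀) → γ) ((w : (d : Nat) → Nat) → Vec (elimVec Nat (λ (b : Nat) → λ (κ : Vec Nat b) → Type₀) Nat (λ (m : Nat) → λ (α : Nat) → λ (p : Vec Nat m) → λ (ψ : Type₀) → ψ) 0 (vnil Nat)) 0)) (λ (u : (ν : Nat) → Nat) → vnil ((λ (l : Type₀) → l) Nat))
  ~> refl ((γ : (w : Nat) → Nat) → Vec (elimVec Nat (λ (d : Nat) → λ (b : Vec Nat d) → Type₀) Nat (λ (κ : Nat) → λ (m : Nat) → λ (α : Vec Nat κ) → λ (p : Type₀) → p) 0 (vnil Nat)) 0) (λ (ψ : (u : Nat) → Nat) → vnil ((λ (ν : Type₀) → ν) Nat))
  ~> refl ((γ : (w : Nat) → Nat) → Vec Nat 0) (λ (d : (b : Nat) → Nat) → vnil ((λ (κ : Type₀) → κ) Nat))
  ~> refl ((γ : (w : Nat) → Nat) → Vec Nat 0) (λ (d : (b : Nat) → Nat) → vnil Nat)
inferred type:
  Eq ((γ : (w : Nat) → Nat) → Vec Nat 0) (λ (d : (b : Nat) → Nat) → vnil Nat) (λ (κ : (m : Nat) → Nat) → vnil Nat)


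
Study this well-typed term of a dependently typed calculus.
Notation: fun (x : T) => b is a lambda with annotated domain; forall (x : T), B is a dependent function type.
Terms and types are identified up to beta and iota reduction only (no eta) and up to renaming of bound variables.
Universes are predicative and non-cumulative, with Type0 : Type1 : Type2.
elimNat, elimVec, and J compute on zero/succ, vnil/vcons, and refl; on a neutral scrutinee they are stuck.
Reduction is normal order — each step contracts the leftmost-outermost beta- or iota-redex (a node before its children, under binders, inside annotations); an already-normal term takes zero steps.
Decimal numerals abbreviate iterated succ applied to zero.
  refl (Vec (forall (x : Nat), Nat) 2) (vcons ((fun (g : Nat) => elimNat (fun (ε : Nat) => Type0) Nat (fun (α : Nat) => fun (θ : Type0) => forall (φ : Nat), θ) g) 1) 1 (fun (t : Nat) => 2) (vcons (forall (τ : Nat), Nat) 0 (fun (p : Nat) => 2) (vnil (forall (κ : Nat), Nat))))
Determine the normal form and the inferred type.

resulting normal form:
  refl (Vec (forall (x : Nat), Nat) 2) (vcons (forall (g : Nat), Nat) 1 (fun (ε : Nat) => 2) (vcons (forall (α : Nat), Nat) 0 (fun (θ : Nat) => 2) (vnil (forall (φ : Nat), Nat))))
type:
  Eq (Vec (forall (x : Nat), Nat) 2) (vcons (forall (g : Nat), Nat) 1 (fun (ε : Nat) => 2) (vcons (forall (α : Nat), Nat) 0 (fun (θ : Nat) => 2) (vnil (forall (φ : Nat), Nat)))) (vcons (forall (t : Nat), Nat) 1 (fun (τ : Nat) => 2) (vcons (forall (p : Nat), Nat) 0 (fun (κ : Nat) => 2) (vnil (forall (v : Nat), Nat))))
observation: the leftmost-outermost redex is a beta-redex, and normalization takes 5 steps.


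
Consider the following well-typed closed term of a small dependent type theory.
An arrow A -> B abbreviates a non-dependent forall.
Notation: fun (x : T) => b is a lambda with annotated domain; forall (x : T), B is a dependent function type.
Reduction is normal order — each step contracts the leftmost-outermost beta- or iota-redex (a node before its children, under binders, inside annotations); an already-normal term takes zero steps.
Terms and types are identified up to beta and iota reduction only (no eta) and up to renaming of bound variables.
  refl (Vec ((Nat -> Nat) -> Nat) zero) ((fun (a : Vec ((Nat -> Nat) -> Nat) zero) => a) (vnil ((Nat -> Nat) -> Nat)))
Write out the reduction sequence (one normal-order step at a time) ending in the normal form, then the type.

reduction (normal order):
  refl (Vec ((Nat -> Nat) -> Nat) zero) ((fun (a : Vec ((Nat -> Nat) -> Nat) zero) => a) (vnil ((Nat -> Nat) -> Nat)))
  ~> refl (Vec ((Nat -> Nat) -> Nat) zero) (vnil ((Nat -> Nat) -> Nat))
type:
  Eq (Vec ((Nat -> Nat) -> Nat) zero) (vnil ((Nat -> Nat) -> Nat)) (vnil ((Nat -> Nat) -> Nat))
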